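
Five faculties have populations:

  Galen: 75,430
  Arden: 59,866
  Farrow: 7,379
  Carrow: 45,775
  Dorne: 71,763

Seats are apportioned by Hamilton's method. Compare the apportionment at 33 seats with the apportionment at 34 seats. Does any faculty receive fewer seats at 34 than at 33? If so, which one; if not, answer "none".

At 33 seats: Galen 9, Arden 8, Farrow 1, Carrow 6, Dorne 9.
At 34 seats: Galen 10, Arden 8, Farrow 1, Carrow 6, Dorne 9.
No faculty's allocation decreased.

none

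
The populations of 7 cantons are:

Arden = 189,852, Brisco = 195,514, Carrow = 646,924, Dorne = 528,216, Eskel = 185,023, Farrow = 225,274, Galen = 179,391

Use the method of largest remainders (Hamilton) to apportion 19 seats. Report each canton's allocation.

Arden=2; Brisco=2; Carrow=6; Dorne=5; Eskel=1; Farrow=2; Galen=1

Total 2150194; standard divisor 2150194/19 ≈ 113168.105.
Standard quotas: Arden 1.6776, Brisco 1.7276, Carrow 5.7165, Dorne 4.6675, Eskel 1.6349, Farrow 1.9906, Galen 1.5852.
Lower quotas: Arden 1, Brisco 1, Carrow 5, Dorne 4, Eskel 1, Farrow 1, Galen 1 (sum 14, leaving 5 seats).
Remainders in descending order: Farrow 0.9906, Brisco 0.7276, Carrow 0.7165, Arden 0.6776, Dorne 0.6675, Eskel 0.6349, Galen 0.5852.
The surplus seats go to Farrow, Brisco, Carrow, Arden, Dorne.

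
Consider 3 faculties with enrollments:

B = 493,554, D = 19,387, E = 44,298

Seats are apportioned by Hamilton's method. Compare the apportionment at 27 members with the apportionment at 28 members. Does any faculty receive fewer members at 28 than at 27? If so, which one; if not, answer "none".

none

At 27 seats: B 24, D 1, E 2.
At 28 seats: B 25, D 1, E 2.
No faculty's allocation decreased.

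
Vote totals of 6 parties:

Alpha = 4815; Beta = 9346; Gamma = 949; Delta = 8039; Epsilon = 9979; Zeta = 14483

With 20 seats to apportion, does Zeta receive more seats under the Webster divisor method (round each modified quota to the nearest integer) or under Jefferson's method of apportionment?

Jefferson

Webster: Alpha 2, Beta 4, Gamma 0, Delta 4, Epsilon 4, Zeta 6.
Jefferson: Alpha 2, Beta 4, Gamma 0, Delta 3, Epsilon 4, Zeta 7.
Zeta gets 6 under Webster and 7 under Jefferson.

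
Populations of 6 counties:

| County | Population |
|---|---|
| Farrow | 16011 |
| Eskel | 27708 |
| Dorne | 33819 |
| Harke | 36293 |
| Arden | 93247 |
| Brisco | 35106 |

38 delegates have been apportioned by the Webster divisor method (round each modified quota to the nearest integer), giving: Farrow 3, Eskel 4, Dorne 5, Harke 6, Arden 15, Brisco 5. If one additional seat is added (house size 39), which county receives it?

Priority for the next seat is population ÷ (current seats + 0.5).
Priorities: Farrow 4574.571, Eskel 6157.333, Dorne 6148.909, Harke 5583.538, Arden 6015.935, Brisco 6382.909.
Highest priority: Brisco.

Brisco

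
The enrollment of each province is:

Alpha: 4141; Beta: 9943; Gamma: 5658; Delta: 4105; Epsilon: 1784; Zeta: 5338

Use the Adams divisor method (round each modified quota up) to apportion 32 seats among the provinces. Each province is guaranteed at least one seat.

Standard divisor 30969/32 ≈ 967.781; standard quotas: Alpha 4.279, Beta 10.274, Gamma 5.846, Delta 4.242, Epsilon 1.843, Zeta 5.516.
Rounding up gives 5, 11, 6, 5, 2, 6 = 35 seats, so the divisor must be adjusted.
With modified divisor 1050: modified quotas Alpha 3.944, Beta 9.470, Gamma 5.389, Delta 3.910, Epsilon 1.699, Zeta 5.084.
Rounding up: Alpha 4, Beta 10, Gamma 6, Delta 4, Epsilon 2, Zeta 6 (total 32).

Alpha=4, Beta=10, Gamma=6, Delta=4, Epsilon=2, Zeta=6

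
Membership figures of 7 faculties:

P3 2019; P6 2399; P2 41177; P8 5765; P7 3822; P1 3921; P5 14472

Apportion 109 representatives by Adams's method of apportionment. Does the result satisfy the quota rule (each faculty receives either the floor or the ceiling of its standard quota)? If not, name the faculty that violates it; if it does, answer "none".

P2

Standard quotas: P3 2.991, P6 3.554, P2 61.003, P8 8.541, P7 5.662, P1 5.809, P5 21.440.
Adams allocation: P3 3, P6 4, P2 60, P8 9, P7 6, P1 6, P5 21.
P2 has quota 61.003 (lower 61, upper 62) but receives 60 — outside the quota interval.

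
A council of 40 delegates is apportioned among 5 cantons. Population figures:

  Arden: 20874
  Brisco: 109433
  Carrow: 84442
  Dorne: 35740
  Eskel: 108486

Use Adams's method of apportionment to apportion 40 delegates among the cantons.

Arden=3, Brisco=12, Carrow=9, Dorne=4, Eskel=12

Standard divisor 358975/40 ≈ 8974.375; standard quotas: Arden 2.326, Brisco 12.194, Carrow 9.409, Dorne 3.982, Eskel 12.088.
Rounding up gives 3, 13, 10, 4, 13 = 43 seats, so the divisor must be adjusted.
With modified divisor 9600: modified quotas Arden 2.174, Brisco 11.399, Carrow 8.796, Dorne 3.723, Eskel 11.301.
Rounding up: Arden 3, Brisco 12, Carrow 9, Dorne 4, Eskel 12 (total 40).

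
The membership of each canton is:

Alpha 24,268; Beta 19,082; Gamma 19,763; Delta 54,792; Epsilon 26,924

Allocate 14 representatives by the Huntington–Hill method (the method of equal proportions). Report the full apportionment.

With divisor 10498: modified quotas Alpha 2.312, Beta 1.818, Gamma 1.883, Delta 5.219, Epsilon 2.565.
Geometric-mean thresholds: Alpha √(2·3)=2.449, Beta √(1·2)=1.414, Gamma √(1·2)=1.414, Delta √(5·6)=5.477, Epsilon √(2·3)=2.449.
Each quota rounded against its threshold gives Alpha 2, Beta 2, Gamma 2, Delta 5, Epsilon 3 (total 14).

Alpha: 2, Beta: 2, Gamma: 2, Delta: 5, Epsilon: 3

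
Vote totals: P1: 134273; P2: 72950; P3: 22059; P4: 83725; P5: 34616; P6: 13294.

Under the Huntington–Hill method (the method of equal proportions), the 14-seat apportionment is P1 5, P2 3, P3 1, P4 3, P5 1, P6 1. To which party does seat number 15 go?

Priority for the next seat is population ÷ (√(s·(s+1))).
Priorities: P1 24514.784, P2 21058.851, P3 15598.068, P4 24169.326, P5 24477.208, P6 9400.278.
Highest priority: P1.

P1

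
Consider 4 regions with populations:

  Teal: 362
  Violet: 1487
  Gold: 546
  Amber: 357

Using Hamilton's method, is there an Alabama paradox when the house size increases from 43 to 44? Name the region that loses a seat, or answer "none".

Amber

At 43 seats: Teal 6, Violet 23, Gold 8, Amber 6.
At 44 seats: Teal 6, Violet 24, Gold 9, Amber 5.
Amber drops from 6 to 5.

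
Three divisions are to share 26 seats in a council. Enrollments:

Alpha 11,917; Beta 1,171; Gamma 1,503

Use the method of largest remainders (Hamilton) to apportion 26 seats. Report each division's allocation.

Alpha: 21; Beta: 2; Gamma: 3

Standard divisor: 14591 ÷ 26 ≈ 561.192.
Standard quotas: Alpha 21.2351, Beta 2.0866, Gamma 2.6782.
Lower quotas: Alpha 21, Beta 2, Gamma 2 (sum 25, leaving 1 seat).
Remainders in descending order: Gamma 0.6782, Alpha 0.2351, Beta 0.0866.
The surplus seat goes to Gamma.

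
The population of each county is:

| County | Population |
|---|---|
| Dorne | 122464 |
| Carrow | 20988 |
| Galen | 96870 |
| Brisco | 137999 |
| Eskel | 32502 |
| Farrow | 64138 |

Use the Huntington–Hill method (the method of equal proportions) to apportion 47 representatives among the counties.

With divisor 10054: modified quotas Dorne 12.181, Carrow 2.088, Galen 9.635, Brisco 13.726, Eskel 3.233, Farrow 6.379.
Geometric-mean thresholds: Dorne √(12·13)=12.490, Carrow √(2·3)=2.449, Galen √(9·10)=9.487, Brisco √(13·14)=13.491, Eskel √(3·4)=3.464, Farrow √(6·7)=6.481.
Each quota rounded against its threshold gives Dorne 12, Carrow 2, Galen 10, Brisco 14, Eskel 3, Farrow 6 (total 47).

Dorne 12, Carrow 2, Galen 10, Brisco 14, Eskel 3, Farrow 6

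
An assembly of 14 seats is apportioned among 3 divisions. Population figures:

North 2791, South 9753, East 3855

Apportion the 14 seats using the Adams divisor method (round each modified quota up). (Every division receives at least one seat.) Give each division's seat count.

Standard divisor 16399/14 ≈ 1171.357; standard quotas: North 2.383, South 8.326, East 3.291.
Rounding up gives 3, 9, 4 = 16 seats, so the divisor must be adjusted.
With modified divisor 1300: modified quotas North 2.147, South 7.502, East 2.965.
Rounding up: North 3, South 8, East 3 (total 14).

North 3; South 8; East 3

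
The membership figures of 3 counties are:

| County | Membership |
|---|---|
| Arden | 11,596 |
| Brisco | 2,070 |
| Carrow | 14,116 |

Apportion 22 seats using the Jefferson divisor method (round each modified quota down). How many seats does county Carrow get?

Standard divisor 27782/22 ≈ 1262.818; standard quotas: Arden 9.183, Brisco 1.639, Carrow 11.178.
Rounding down gives 9, 1, 11 = 21 seats, so the divisor must be adjusted.
With modified divisor 1170: modified quotas Arden 9.911, Brisco 1.769, Carrow 12.065.
Rounding down: Arden 9, Brisco 1, Carrow 12 (total 22).
Carrow receives 12.

12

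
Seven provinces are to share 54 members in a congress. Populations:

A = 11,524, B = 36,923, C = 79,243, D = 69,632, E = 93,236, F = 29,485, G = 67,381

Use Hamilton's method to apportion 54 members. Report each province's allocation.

A: 2, B: 5, C: 11, D: 10, E: 13, F: 4, G: 9

The standard divisor is 387424/54 ≈ 7174.519.
Standard quotas: A 1.6062, B 5.1464, C 11.0451, D 9.7055, E 12.9954, F 4.1097, G 9.3917.
Lower quotas: A 1, B 5, C 11, D 9, E 12, F 4, G 9 (sum 51, leaving 3 seats).
Remainders in descending order: E 0.9954, D 0.7055, A 0.6062, G 0.3917, B 0.1464, F 0.1097, C 0.0451.
The surplus seats go to E, D, A.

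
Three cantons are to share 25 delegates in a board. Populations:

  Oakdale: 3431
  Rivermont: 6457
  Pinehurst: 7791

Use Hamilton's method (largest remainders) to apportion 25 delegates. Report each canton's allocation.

Oakdale 5; Rivermont 9; Pinehurst 11

The standard divisor is 17679/25 ≈ 707.16.
Standard quotas: Oakdale 4.8518, Rivermont 9.1309, Pinehurst 11.0173.
Lower quotas: Oakdale 4, Rivermont 9, Pinehurst 11 (sum 24, leaving 1 seat).
Remainders in descending order: Oakdale 0.8518, Rivermont 0.1309, Pinehurst 0.0173.
The surplus seat goes to Oakdale.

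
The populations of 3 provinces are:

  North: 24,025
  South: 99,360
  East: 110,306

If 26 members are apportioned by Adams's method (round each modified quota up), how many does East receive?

12

Standard divisor 233691/26 ≈ 8988.115; standard quotas: North 2.673, South 11.055, East 12.272.
Rounding up gives 3, 12, 13 = 28 seats, so the divisor must be adjusted.
With modified divisor 9600: modified quotas North 2.503, South 10.350, East 11.490.
Rounding up: North 3, South 11, East 12 (total 26).
East receives 12.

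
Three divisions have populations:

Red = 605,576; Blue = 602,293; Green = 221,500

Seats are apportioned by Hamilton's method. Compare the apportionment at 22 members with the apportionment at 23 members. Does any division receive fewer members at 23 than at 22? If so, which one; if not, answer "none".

At 22 seats: Red 9, Blue 9, Green 4.
At 23 seats: Red 10, Blue 10, Green 3.
Green drops from 4 to 3.

Green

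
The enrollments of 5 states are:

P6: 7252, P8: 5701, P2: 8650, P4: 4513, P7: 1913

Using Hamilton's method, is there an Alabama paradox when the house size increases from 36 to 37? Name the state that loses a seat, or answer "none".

P7

At 36 seats: P6 9, P8 7, P2 11, P4 6, P7 3.
At 37 seats: P6 10, P8 8, P2 11, P4 6, P7 2.
P7 drops from 3 to 2.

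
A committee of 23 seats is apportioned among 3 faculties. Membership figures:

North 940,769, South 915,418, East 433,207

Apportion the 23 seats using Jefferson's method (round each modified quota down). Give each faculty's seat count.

North=10, South=9, East=4

Standard divisor 2289394/23 ≈ 99538.87; standard quotas: North 9.451, South 9.197, East 4.352.
Rounding down gives 9, 9, 4 = 22 seats, so the divisor must be adjusted.
With modified divisor 92800: modified quotas North 10.138, South 9.864, East 4.668.
Rounding down: North 10, South 9, East 4 (total 23).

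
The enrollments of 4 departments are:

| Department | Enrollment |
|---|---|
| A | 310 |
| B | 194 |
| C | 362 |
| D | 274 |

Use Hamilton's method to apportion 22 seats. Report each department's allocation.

The standard divisor is 1140/22 ≈ 51.818.
Standard quotas: A 5.982, B 3.744, C 6.986, D 5.288.
Lower quotas: A 5, B 3, C 6, D 5 (sum 19, leaving 3 seats).
Remainders in descending order: C 0.986, A 0.982, B 0.744, D 0.288.
The surplus seats go to C, A, B.

A=6, B=4, C=7, D=5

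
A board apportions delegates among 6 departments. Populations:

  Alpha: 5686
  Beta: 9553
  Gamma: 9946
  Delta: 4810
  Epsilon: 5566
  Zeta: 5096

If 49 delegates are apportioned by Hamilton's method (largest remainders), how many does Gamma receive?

12

Standard divisor: 40657 ÷ 49 ≈ 829.735.
Standard quotas: Alpha 6.8528, Beta 11.5133, Gamma 11.9870, Delta 5.7970, Epsilon 6.7082, Zeta 6.1417.
Lower quotas: Alpha 6, Beta 11, Gamma 11, Delta 5, Epsilon 6, Zeta 6 (sum 45, leaving 4 seats).
Remainders in descending order: Gamma 0.9870, Alpha 0.8528, Delta 0.7970, Epsilon 0.7082, Beta 0.5133, Zeta 0.1417.
Largest remainders: Gamma, Alpha, Delta, Epsilon receive the extra seats.
Gamma receives 12.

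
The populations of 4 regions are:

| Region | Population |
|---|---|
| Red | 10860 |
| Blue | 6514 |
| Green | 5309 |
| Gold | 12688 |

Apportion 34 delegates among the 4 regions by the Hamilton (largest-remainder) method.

Red: 11, Blue: 6, Green: 5, Gold: 12

Standard divisor: 35371 ÷ 34 ≈ 1040.324.
Standard quotas: Red 10.4391, Blue 6.2615, Green 5.1032, Gold 12.1962.
Lower quotas: Red 10, Blue 6, Green 5, Gold 12 (sum 33, leaving 1 seat).
Remainders in descending order: Red 0.4391, Blue 0.2615, Gold 0.1962, Green 0.1032.
The surplus seat goes to Red.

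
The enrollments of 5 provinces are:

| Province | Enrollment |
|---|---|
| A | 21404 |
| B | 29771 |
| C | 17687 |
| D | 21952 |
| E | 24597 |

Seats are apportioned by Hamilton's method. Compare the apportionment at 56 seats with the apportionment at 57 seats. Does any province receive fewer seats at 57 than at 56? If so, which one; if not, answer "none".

At 56 seats: A 10, B 14, C 9, D 11, E 12.
At 57 seats: A 10, B 15, C 9, D 11, E 12.
No province's allocation decreased.

none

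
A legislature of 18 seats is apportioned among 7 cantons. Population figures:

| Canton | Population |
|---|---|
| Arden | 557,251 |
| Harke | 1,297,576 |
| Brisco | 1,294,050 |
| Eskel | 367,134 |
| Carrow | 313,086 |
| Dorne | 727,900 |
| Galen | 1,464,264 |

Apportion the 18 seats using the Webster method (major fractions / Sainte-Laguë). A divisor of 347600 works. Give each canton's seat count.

Arden 2; Harke 4; Brisco 4; Eskel 1; Carrow 1; Dorne 2; Galen 4

With modified divisor 347600: modified quotas Arden 1.603, Harke 3.733, Brisco 3.723, Eskel 1.056, Carrow 0.901, Dorne 2.094, Galen 4.212.
Rounding to the nearest integer: Arden 2, Harke 4, Brisco 4, Eskel 1, Carrow 1, Dorne 2, Galen 4 (total 18).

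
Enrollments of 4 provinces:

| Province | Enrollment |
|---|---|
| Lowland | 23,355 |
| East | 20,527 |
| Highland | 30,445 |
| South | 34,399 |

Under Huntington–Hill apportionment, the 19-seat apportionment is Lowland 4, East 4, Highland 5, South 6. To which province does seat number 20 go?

Highland

Priority for the next seat is population ÷ (√(s·(s+1))).
Priorities: Lowland 5222.337, East 4589.977, Highland 5558.471, South 5307.881.
Highest priority: Highland.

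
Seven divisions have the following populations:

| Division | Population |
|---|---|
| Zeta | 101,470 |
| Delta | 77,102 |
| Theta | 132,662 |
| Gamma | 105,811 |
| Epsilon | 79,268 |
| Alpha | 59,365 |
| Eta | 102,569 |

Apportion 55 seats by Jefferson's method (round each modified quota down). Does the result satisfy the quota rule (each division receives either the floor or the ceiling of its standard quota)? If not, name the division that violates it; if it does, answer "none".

Standard quotas: Zeta 8.478, Delta 6.442, Theta 11.085, Gamma 8.841, Epsilon 6.623, Alpha 4.960, Eta 8.570.
Jefferson allocation: Zeta 8, Delta 6, Theta 11, Gamma 9, Epsilon 7, Alpha 5, Eta 9.
Every allocation lies between the lower and upper quota.

none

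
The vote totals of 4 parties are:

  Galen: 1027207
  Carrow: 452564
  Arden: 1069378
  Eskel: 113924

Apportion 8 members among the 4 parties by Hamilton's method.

Standard divisor: 2663073 ÷ 8 ≈ 332884.125.
Standard quotas: Galen 3.0858, Carrow 1.3595, Arden 3.2125, Eskel 0.3422.
Lower quotas: Galen 3, Carrow 1, Arden 3, Eskel 0 (sum 7, leaving 1 seat).
Remainders in descending order: Carrow 0.3595, Eskel 0.3422, Arden 0.2125, Galen 0.0858.
The surplus seat goes to Carrow.

Galen 3; Carrow 2; Arden 3; Eskel 0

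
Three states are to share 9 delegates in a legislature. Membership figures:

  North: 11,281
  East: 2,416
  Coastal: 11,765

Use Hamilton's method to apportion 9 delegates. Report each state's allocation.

North 4, East 1, Coastal 4

Standard divisor: 25462 ÷ 9 ≈ 2829.111.
Standard quotas: North 3.9875, East 0.8540, Coastal 4.1585.
Lower quotas: North 3, East 0, Coastal 4 (sum 7, leaving 2 seats).
Remainders in descending order: North 0.9875, East 0.8540, Coastal 0.1585.
The surplus seats go to North, East.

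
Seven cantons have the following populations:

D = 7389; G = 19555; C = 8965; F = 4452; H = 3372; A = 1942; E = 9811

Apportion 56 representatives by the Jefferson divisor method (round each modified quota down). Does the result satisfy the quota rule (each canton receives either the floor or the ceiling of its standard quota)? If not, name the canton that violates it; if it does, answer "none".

Standard quotas: D 7.457, G 19.736, C 9.048, F 4.493, H 3.403, A 1.960, E 9.902.
Jefferson allocation: D 7, G 21, C 9, F 4, H 3, A 2, E 10.
G has quota 19.736 (lower 19, upper 20) but receives 21 — outside the quota interval.

G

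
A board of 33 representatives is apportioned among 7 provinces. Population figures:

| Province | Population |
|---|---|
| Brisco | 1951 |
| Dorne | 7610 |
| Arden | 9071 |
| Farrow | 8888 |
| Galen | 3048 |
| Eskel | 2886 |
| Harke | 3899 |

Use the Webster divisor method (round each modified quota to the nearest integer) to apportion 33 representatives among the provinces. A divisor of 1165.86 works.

With modified divisor 1165.86: modified quotas Brisco 1.673, Dorne 6.527, Arden 7.781, Farrow 7.624, Galen 2.614, Eskel 2.475, Harke 3.344.
Rounding to the nearest integer: Brisco 2, Dorne 7, Arden 8, Farrow 8, Galen 3, Eskel 2, Harke 3 (total 33).

Brisco 2, Dorne 7, Arden 8, Farrow 8, Galen 3, Eskel 2, Harke 3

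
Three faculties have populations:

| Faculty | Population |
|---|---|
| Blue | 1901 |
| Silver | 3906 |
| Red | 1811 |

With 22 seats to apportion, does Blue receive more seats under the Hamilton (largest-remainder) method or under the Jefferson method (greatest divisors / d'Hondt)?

Hamilton: Blue 6, Silver 11, Red 5.
Jefferson: Blue 5, Silver 12, Red 5.
Blue gets 6 under Hamilton and 5 under Jefferson.

Hamilton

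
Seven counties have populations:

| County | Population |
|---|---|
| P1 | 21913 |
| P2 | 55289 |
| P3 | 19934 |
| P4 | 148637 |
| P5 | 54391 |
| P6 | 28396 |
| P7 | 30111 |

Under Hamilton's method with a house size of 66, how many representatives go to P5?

Standard divisor: 358671 ÷ 66 ≈ 5434.409.
Standard quotas: P1 4.0323, P2 10.1739, P3 3.6681, P4 27.3511, P5 10.0086, P6 5.2252, P7 5.5408.
Lower quotas: P1 4, P2 10, P3 3, P4 27, P5 10, P6 5, P7 5 (sum 64, leaving 2 seats).
Remainders in descending order: P3 0.6681, P7 0.5408, P4 0.3511, P6 0.2252, P2 0.1739, P1 0.0323, P5 0.0086.
Largest remainders: P3, P7 receive the extra seats.
P5 receives 10.

10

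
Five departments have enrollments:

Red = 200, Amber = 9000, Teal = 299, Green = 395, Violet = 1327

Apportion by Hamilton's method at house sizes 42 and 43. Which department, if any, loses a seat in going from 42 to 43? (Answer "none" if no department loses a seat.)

none

At 42 seats: Red 1, Amber 34, Teal 1, Green 1, Violet 5.
At 43 seats: Red 1, Amber 34, Teal 1, Green 2, Violet 5.
No department's allocation decreased.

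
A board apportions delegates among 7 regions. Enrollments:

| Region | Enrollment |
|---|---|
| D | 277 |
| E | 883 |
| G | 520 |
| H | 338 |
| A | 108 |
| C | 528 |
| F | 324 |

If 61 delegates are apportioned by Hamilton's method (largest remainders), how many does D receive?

The standard divisor is 2978/61 ≈ 48.82.
Standard quotas: D 5.674, E 18.087, G 10.651, H 6.923, A 2.212, C 10.815, F 6.637.
Lower quotas: D 5, E 18, G 10, H 6, A 2, C 10, F 6 (sum 57, leaving 4 seats).
Remainders in descending order: H 0.923, C 0.815, D 0.674, G 0.651, F 0.637, A 0.212, E 0.087.
The surplus seats go to H, C, D, G.
D receives 6.

6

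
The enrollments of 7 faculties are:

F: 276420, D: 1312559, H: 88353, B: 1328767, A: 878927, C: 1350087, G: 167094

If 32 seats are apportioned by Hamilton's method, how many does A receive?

The standard divisor is 5402207/32 ≈ 168818.969.
Standard quotas: F 1.6374, D 7.7749, H 0.5234, B 7.8710, A 5.2063, C 7.9972, G 0.9898.
Lower quotas: F 1, D 7, H 0, B 7, A 5, C 7, G 0 (sum 27, leaving 5 seats).
Remainders in descending order: C 0.9972, G 0.9898, B 0.8710, D 0.7749, F 0.6374, H 0.5234, A 0.2063.
Largest remainders: C, G, B, D, F receive the extra seats.
A receives 5.

5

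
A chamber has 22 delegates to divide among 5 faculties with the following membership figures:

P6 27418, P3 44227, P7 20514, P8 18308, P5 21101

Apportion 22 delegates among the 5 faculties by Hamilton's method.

Standard divisor: 131568 ÷ 22 ≈ 5980.364.
Standard quotas: P6 4.5847, P3 7.3954, P7 3.4302, P8 3.0614, P5 3.5284.
Lower quotas: P6 4, P3 7, P7 3, P8 3, P5 3 (sum 20, leaving 2 seats).
Remainders in descending order: P6 0.5847, P5 0.5284, P7 0.4302, P3 0.3954, P8 0.0614.
Largest remainders: P6, P5 receive the extra seats.

P6=5, P3=7, P7=3, P8=3, P5=4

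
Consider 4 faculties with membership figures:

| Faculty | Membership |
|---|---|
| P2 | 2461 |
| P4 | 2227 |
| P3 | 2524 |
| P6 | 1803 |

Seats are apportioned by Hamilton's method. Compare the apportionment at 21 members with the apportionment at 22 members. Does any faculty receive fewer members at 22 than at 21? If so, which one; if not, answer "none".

At 21 seats: P2 6, P4 5, P3 6, P6 4.
At 22 seats: P2 6, P4 6, P3 6, P6 4.
No faculty's allocation decreased.

none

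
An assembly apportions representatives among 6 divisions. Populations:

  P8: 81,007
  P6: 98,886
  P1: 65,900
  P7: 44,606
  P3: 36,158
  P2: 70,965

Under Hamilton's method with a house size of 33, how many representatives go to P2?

Standard divisor: 397522 ÷ 33 ≈ 12046.121.
Standard quotas: P8 6.7247, P6 8.2089, P1 5.4706, P7 3.7029, P3 3.0016, P2 5.8911.
Lower quotas: P8 6, P6 8, P1 5, P7 3, P3 3, P2 5 (sum 30, leaving 3 seats).
Remainders in descending order: P2 0.8911, P8 0.7247, P7 0.7029, P1 0.4706, P6 0.2089, P3 0.0016.
Largest remainders: P2, P8, P7 receive the extra seats.
P2 receives 6.

6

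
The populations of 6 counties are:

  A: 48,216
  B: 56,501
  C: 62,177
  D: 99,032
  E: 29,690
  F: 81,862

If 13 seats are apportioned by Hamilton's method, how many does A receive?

The standard divisor is 377478/13 ≈ 29036.769.
Standard quotas: A 1.6605, B 1.9458, C 2.1413, D 3.4106, E 1.0225, F 2.8193.
Lower quotas: A 1, B 1, C 2, D 3, E 1, F 2 (sum 10, leaving 3 seats).
Remainders in descending order: B 0.9458, F 0.8193, A 0.6605, D 0.4106, C 0.1413, E 0.0225.
The surplus seats go to B, F, A.
A receives 2.

2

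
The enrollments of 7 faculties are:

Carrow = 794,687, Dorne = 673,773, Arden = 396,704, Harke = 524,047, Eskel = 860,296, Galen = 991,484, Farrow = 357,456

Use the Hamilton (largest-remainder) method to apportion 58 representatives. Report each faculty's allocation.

Carrow: 10, Dorne: 8, Arden: 5, Harke: 7, Eskel: 11, Galen: 12, Farrow: 5

Standard divisor: 4598447 ÷ 58 ≈ 79283.569.
Standard quotas: Carrow 10.0234, Dorne 8.4983, Arden 5.0036, Harke 6.6098, Eskel 10.8509, Galen 12.5055, Farrow 4.5086.
Lower quotas: Carrow 10, Dorne 8, Arden 5, Harke 6, Eskel 10, Galen 12, Farrow 4 (sum 55, leaving 3 seats).
Remainders in descending order: Eskel 0.8509, Harke 0.6098, Farrow 0.5086, Galen 0.5055, Dorne 0.4983, Carrow 0.0234, Arden 0.0036.
Largest remainders: Eskel, Harke, Farrow receive the extra seats.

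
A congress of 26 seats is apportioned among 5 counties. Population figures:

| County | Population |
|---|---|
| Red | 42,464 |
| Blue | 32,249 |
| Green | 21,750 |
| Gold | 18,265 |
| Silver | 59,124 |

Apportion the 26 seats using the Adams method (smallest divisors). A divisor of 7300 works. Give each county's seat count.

Red 6, Blue 5, Green 3, Gold 3, Silver 9

With modified divisor 7300: modified quotas Red 5.817, Blue 4.418, Green 2.979, Gold 2.502, Silver 8.099.
Rounding up: Red 6, Blue 5, Green 3, Gold 3, Silver 9 (total 26).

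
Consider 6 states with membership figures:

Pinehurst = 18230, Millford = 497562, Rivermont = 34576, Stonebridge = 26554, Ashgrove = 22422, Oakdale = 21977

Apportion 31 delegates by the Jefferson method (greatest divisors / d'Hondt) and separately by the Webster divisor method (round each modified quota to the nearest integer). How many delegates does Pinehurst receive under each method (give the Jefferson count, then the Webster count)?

0 and 1

Jefferson: Pinehurst 0, Millford 27, Rivermont 1, Stonebridge 1, Ashgrove 1, Oakdale 1.
Webster: Pinehurst 1, Millford 25, Rivermont 2, Stonebridge 1, Ashgrove 1, Oakdale 1.
Pinehurst gets 0 under Jefferson and 1 under Webster.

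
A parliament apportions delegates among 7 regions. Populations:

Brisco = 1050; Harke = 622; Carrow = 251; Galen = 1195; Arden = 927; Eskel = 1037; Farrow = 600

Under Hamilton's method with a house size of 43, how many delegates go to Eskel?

8

Standard divisor: 5682 ÷ 43 ≈ 132.14.
Standard quotas: Brisco 7.946, Harke 4.707, Carrow 1.900, Galen 9.043, Arden 7.015, Eskel 7.848, Farrow 4.541.
Lower quotas: Brisco 7, Harke 4, Carrow 1, Galen 9, Arden 7, Eskel 7, Farrow 4 (sum 39, leaving 4 seats).
Remainders in descending order: Brisco 0.946, Carrow 0.900, Eskel 0.848, Harke 0.707, Farrow 0.541, Galen 0.043, Arden 0.015.
The surplus seats go to Brisco, Carrow, Eskel, Harke.
Eskel receives 8.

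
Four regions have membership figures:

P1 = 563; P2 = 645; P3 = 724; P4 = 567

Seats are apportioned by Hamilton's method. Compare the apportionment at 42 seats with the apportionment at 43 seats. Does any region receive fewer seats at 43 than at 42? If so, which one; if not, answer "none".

none

At 42 seats: P1 9, P2 11, P3 12, P4 10.
At 43 seats: P1 10, P2 11, P3 12, P4 10.
No region's allocation decreased.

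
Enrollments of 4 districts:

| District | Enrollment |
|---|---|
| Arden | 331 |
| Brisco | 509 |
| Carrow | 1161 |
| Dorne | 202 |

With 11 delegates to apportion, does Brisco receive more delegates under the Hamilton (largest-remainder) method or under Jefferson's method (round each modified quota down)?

Jefferson

Hamilton: Arden 2, Brisco 2, Carrow 6, Dorne 1.
Jefferson: Arden 1, Brisco 3, Carrow 6, Dorne 1.
Brisco gets 2 under Hamilton and 3 under Jefferson.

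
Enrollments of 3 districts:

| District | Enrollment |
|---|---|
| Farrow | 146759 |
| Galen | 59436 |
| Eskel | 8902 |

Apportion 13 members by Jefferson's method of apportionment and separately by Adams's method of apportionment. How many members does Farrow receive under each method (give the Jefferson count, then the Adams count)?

Jefferson: Farrow 9, Galen 4, Eskel 0.
Adams: Farrow 8, Galen 4, Eskel 1.
Farrow gets 9 under Jefferson and 8 under Adams.

9 and 8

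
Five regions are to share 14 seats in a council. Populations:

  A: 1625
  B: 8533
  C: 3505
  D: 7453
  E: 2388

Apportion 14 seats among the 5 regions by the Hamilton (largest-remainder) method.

A=1, B=5, C=2, D=5, E=1

Total 23504; standard divisor 23504/14 ≈ 1678.857.
Standard quotas: A 0.9679, B 5.0826, C 2.0877, D 4.4393, E 1.4224.
Lower quotas: A 0, B 5, C 2, D 4, E 1 (sum 12, leaving 2 seats).
Remainders in descending order: A 0.9679, D 0.4393, E 0.4224, C 0.0877, B 0.0826.
Largest remainders: A, D receive the extra seats.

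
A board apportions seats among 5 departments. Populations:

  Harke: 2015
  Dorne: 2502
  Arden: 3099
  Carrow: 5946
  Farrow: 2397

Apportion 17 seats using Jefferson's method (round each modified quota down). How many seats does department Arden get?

Standard divisor 15959/17 ≈ 938.765; standard quotas: Harke 2.146, Dorne 2.665, Arden 3.301, Carrow 6.334, Farrow 2.553.
Rounding down gives 2, 2, 3, 6, 2 = 15 seats, so the divisor must be adjusted.
With modified divisor 820: modified quotas Harke 2.457, Dorne 3.051, Arden 3.779, Carrow 7.251, Farrow 2.923.
Rounding down: Harke 2, Dorne 3, Arden 3, Carrow 7, Farrow 2 (total 17).
Arden receives 3.

3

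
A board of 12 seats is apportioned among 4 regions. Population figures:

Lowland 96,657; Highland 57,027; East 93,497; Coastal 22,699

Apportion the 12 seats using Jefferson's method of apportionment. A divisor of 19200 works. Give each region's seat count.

Lowland 5, Highland 2, East 4, Coastal 1

With modified divisor 19200: modified quotas Lowland 5.034, Highland 2.970, East 4.870, Coastal 1.182.
Rounding down: Lowland 5, Highland 2, East 4, Coastal 1 (total 12).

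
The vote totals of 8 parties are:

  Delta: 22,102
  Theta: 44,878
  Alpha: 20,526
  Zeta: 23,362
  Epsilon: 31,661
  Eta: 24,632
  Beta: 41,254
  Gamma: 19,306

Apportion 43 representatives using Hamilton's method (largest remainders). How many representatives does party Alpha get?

Total 227721; standard divisor 227721/43 ≈ 5295.837.
Standard quotas: Delta 4.1735, Theta 8.4742, Alpha 3.8759, Zeta 4.4114, Epsilon 5.9785, Eta 4.6512, Beta 7.7899, Gamma 3.6455.
Lower quotas: Delta 4, Theta 8, Alpha 3, Zeta 4, Epsilon 5, Eta 4, Beta 7, Gamma 3 (sum 38, leaving 5 seats).
Remainders in descending order: Epsilon 0.9785, Alpha 0.8759, Beta 0.7899, Eta 0.6512, Gamma 0.6455, Theta 0.4742, Zeta 0.4114, Delta 0.1735.
The surplus seats go to Epsilon, Alpha, Beta, Eta, Gamma.
Alpha receives 4.

4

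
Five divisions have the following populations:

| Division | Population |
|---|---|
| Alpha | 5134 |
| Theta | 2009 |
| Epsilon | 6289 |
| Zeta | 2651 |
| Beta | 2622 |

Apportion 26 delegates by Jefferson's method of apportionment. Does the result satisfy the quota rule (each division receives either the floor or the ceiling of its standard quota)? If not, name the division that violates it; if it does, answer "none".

none

Standard quotas: Alpha 7.136, Theta 2.793, Epsilon 8.742, Zeta 3.685, Beta 3.645.
Jefferson allocation: Alpha 7, Theta 3, Epsilon 9, Zeta 4, Beta 3.
Every allocation lies between the lower and upper quota.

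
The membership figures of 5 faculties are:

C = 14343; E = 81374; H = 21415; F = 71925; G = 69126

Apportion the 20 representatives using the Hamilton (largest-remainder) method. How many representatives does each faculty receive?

Standard divisor: 258183 ÷ 20 ≈ 12909.15.
Standard quotas: C 1.1111, E 6.3036, H 1.6589, F 5.5716, G 5.3548.
Lower quotas: C 1, E 6, H 1, F 5, G 5 (sum 18, leaving 2 seats).
Remainders in descending order: H 0.6589, F 0.5716, G 0.3548, E 0.3036, C 0.1111.
The surplus seats go to H, F.

C 1, E 6, H 2, F 6, G 5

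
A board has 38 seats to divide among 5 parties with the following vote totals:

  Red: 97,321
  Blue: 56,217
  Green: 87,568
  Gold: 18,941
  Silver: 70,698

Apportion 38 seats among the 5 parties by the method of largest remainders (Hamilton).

The standard divisor is 330745/38 ≈ 8703.816.
Standard quotas: Red 11.1814, Blue 6.4589, Green 10.0609, Gold 2.1762, Silver 8.1226.
Lower quotas: Red 11, Blue 6, Green 10, Gold 2, Silver 8 (sum 37, leaving 1 seat).
Remainders in descending order: Blue 0.4589, Red 0.1814, Gold 0.1762, Silver 0.1226, Green 0.0609.
The surplus seat goes to Blue.

Red 11, Blue 7, Green 10, Gold 2, Silver 8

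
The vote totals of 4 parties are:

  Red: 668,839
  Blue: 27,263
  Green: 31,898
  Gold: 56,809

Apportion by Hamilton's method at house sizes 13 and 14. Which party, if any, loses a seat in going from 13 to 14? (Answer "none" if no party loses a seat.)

At 13 seats: Red 11, Blue 0, Green 1, Gold 1.
At 14 seats: Red 12, Blue 0, Green 1, Gold 1.
No party's allocation decreased.

none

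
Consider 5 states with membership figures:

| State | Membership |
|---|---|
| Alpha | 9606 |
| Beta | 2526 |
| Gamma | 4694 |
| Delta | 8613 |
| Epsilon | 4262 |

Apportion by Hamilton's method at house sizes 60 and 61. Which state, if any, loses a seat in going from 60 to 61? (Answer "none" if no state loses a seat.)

At 60 seats: Alpha 19, Beta 5, Gamma 10, Delta 17, Epsilon 9.
At 61 seats: Alpha 20, Beta 5, Gamma 9, Delta 18, Epsilon 9.
Gamma drops from 10 to 9.

Gamma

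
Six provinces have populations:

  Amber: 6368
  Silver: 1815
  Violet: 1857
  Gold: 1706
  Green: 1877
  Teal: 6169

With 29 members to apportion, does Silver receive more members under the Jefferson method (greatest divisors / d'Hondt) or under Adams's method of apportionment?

Adams

Jefferson: Amber 10, Silver 2, Violet 3, Gold 2, Green 3, Teal 9.
Adams: Amber 9, Silver 3, Violet 3, Gold 3, Green 3, Teal 8.
Silver gets 2 under Jefferson and 3 under Adams.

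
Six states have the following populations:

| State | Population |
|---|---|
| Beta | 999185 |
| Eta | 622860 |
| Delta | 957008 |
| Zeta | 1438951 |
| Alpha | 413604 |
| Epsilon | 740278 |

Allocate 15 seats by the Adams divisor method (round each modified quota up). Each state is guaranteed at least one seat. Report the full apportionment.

Standard divisor 5171886/15 ≈ 344792.4; standard quotas: Beta 2.898, Eta 1.806, Delta 2.776, Zeta 4.173, Alpha 1.200, Epsilon 2.147.
Rounding up gives 3, 2, 3, 5, 2, 3 = 18 seats, so the divisor must be adjusted.
With modified divisor 446100: modified quotas Beta 2.240, Eta 1.396, Delta 2.145, Zeta 3.226, Alpha 0.927, Epsilon 1.659.
Rounding up: Beta 3, Eta 2, Delta 3, Zeta 4, Alpha 1, Epsilon 2 (total 15).

Beta 3, Eta 2, Delta 3, Zeta 4, Alpha 1, Epsilon 2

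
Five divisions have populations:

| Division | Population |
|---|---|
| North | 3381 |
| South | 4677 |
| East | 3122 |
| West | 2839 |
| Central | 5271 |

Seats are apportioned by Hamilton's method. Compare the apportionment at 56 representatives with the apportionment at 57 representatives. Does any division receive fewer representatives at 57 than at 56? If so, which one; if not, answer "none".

At 56 seats: North 10, South 14, East 9, West 8, Central 15.
At 57 seats: North 10, South 14, East 9, West 8, Central 16.
No division's allocation decreased.

none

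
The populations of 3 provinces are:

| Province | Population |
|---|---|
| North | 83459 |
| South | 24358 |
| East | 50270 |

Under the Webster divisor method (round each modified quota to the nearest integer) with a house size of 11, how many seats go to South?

Standard divisor 158087/11 ≈ 14371.545; standard quotas: North 5.807, South 1.695, East 3.498.
Rounding to the nearest integer gives North 6, South 2, East 3 — total 11, matching the house size, so no adjustment is needed.
South receives 2.

2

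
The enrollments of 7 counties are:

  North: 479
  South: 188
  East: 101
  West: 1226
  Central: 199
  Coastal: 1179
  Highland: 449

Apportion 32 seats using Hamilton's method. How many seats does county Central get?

2

The standard divisor is 3821/32 ≈ 119.406.
Standard quotas: North 4.012, South 1.574, East 0.846, West 10.267, Central 1.667, Coastal 9.874, Highland 3.760.
Lower quotas: North 4, South 1, East 0, West 10, Central 1, Coastal 9, Highland 3 (sum 28, leaving 4 seats).
Remainders in descending order: Coastal 0.874, East 0.846, Highland 0.760, Central 0.667, South 0.574, West 0.267, North 0.012.
The surplus seats go to Coastal, East, Highland, Central.
Central receives 2.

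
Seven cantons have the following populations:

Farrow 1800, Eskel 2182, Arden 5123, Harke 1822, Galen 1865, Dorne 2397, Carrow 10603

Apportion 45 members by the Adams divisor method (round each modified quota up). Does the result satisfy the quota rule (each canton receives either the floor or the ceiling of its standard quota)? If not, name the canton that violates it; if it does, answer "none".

none

Standard quotas: Farrow 3.141, Eskel 3.807, Arden 8.938, Harke 3.179, Galen 3.254, Dorne 4.182, Carrow 18.499.
Adams allocation: Farrow 3, Eskel 4, Arden 9, Harke 3, Galen 4, Dorne 4, Carrow 18.
Every allocation lies between the lower and upper quota.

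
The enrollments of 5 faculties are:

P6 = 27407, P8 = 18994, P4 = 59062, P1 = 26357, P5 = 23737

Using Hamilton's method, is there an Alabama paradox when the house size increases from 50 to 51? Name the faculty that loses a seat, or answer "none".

none

At 50 seats: P6 9, P8 6, P4 19, P1 8, P5 8.
At 51 seats: P6 9, P8 6, P4 19, P1 9, P5 8.
No faculty's allocation decreased.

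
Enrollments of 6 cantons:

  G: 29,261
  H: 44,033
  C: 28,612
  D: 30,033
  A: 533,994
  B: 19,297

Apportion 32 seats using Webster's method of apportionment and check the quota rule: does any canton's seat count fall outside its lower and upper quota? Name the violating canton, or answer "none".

A

Standard quotas: G 1.366, H 2.056, C 1.336, D 1.403, A 24.937, B 0.901.
Webster allocation: G 1, H 2, C 1, D 1, A 26, B 1.
A has quota 24.937 (lower 24, upper 25) but receives 26 — outside the quota interval.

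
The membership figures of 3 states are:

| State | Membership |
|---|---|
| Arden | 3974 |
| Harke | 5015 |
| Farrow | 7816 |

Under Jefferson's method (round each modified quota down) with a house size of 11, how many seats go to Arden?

3

Standard divisor 16805/11 ≈ 1527.727; standard quotas: Arden 2.601, Harke 3.283, Farrow 5.116.
Rounding down gives 2, 3, 5 = 10 seats, so the divisor must be adjusted.
With modified divisor 1310: modified quotas Arden 3.034, Harke 3.828, Farrow 5.966.
Rounding down: Arden 3, Harke 3, Farrow 5 (total 11).
Arden receives 3.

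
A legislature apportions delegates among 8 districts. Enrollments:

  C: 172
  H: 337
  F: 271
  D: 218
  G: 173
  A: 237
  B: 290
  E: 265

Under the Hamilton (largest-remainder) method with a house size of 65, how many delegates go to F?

9

Standard divisor: 1963 ÷ 65 ≈ 30.2.
Standard quotas: C 5.695, H 11.159, F 8.974, D 7.219, G 5.728, A 7.848, B 9.603, E 8.775.
Lower quotas: C 5, H 11, F 8, D 7, G 5, A 7, B 9, E 8 (sum 60, leaving 5 seats).
Remainders in descending order: F 0.974, A 0.848, E 0.775, G 0.728, C 0.695, B 0.603, D 0.219, H 0.159.
Largest remainders: F, A, E, G, C receive the extra seats.
F receives 9.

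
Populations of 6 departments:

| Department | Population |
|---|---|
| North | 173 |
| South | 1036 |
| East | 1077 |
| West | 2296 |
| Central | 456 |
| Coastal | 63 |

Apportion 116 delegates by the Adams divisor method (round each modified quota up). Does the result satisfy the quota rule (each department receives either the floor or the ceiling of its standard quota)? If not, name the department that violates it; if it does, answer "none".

West

Standard quotas: North 3.934, South 23.559, East 24.492, West 52.213, Central 10.370, Coastal 1.433.
Adams allocation: North 4, South 24, East 24, West 51, Central 11, Coastal 2.
West has quota 52.213 (lower 52, upper 53) but receives 51 — outside the quota interval.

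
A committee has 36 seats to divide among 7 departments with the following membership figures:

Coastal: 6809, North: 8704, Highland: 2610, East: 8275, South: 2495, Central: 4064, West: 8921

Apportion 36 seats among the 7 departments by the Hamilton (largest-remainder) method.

Standard divisor: 41878 ÷ 36 ≈ 1163.278.
Standard quotas: Coastal 5.8533, North 7.4823, Highland 2.2437, East 7.1135, South 2.1448, Central 3.4936, West 7.6688.
Lower quotas: Coastal 5, North 7, Highland 2, East 7, South 2, Central 3, West 7 (sum 33, leaving 3 seats).
Remainders in descending order: Coastal 0.8533, West 0.6688, Central 0.4936, North 0.4823, Highland 0.2437, South 0.1448, East 0.1135.
Largest remainders: Coastal, West, Central receive the extra seats.

Coastal=6, North=7, Highland=2, East=7, South=2, Central=4, West=8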